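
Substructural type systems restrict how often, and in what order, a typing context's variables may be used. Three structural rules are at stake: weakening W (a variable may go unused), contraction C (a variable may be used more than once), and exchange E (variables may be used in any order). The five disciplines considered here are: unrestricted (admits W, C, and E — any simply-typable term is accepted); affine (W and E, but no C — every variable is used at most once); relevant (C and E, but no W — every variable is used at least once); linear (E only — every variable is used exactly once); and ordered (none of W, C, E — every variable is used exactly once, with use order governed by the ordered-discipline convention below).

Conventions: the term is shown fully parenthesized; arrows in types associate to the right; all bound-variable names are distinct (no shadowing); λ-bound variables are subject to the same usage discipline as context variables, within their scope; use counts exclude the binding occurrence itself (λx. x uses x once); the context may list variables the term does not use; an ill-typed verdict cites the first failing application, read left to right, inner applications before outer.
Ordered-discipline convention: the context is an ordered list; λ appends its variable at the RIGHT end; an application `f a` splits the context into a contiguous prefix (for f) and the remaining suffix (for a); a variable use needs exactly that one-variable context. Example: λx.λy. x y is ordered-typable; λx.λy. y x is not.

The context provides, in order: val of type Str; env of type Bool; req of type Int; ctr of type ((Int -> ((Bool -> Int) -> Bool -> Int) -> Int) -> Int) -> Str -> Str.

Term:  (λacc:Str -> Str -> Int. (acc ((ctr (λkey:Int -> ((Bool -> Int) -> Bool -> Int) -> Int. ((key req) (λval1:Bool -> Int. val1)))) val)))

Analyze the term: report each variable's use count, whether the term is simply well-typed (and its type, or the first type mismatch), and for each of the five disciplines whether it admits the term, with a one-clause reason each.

use counts: val=1, env=0, req=1, ctr=1, acc (bound)=1, key (bound)=1, val1 (bound)=1
left-to-right use order: acc, ctr, key, req, val1, val
typing: well-typed at (Str -> Str -> Int) -> Str -> Int
ordered ✗ (env never used (weakening))
linear ✗ (env never used (weakening))
affine ✓ (no duplicate uses among val, env, req, ctr, acc, key, val1)
relevant ✗ (env never used (weakening))
unrestricted ✓ (type-checks ((Str -> Str -> Int) -> Str -> Int) and nothing is barred)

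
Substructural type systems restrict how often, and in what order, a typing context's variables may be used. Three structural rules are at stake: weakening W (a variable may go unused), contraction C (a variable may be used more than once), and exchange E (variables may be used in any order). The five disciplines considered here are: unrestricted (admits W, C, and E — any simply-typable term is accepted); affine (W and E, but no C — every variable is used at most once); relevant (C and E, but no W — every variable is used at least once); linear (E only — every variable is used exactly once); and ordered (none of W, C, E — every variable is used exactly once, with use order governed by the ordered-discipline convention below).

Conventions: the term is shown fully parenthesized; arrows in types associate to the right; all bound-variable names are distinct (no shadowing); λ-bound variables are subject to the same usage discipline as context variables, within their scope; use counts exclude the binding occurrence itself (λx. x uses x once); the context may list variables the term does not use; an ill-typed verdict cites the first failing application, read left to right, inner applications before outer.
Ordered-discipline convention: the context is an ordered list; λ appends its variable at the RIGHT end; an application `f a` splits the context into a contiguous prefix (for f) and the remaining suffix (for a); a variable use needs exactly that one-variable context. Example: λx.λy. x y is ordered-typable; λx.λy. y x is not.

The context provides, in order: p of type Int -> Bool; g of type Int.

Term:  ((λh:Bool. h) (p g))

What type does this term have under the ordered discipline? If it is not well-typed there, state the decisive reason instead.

term : Bool
variable uses: p: 1×, g: 1×, h (λ-bound): 1×
left-to-right use order: h, p, g
typing: well-typed at Bool
per-discipline verdicts: ordered ✓, linear ✓, affine ✓, relevant ✓, unrestricted ✓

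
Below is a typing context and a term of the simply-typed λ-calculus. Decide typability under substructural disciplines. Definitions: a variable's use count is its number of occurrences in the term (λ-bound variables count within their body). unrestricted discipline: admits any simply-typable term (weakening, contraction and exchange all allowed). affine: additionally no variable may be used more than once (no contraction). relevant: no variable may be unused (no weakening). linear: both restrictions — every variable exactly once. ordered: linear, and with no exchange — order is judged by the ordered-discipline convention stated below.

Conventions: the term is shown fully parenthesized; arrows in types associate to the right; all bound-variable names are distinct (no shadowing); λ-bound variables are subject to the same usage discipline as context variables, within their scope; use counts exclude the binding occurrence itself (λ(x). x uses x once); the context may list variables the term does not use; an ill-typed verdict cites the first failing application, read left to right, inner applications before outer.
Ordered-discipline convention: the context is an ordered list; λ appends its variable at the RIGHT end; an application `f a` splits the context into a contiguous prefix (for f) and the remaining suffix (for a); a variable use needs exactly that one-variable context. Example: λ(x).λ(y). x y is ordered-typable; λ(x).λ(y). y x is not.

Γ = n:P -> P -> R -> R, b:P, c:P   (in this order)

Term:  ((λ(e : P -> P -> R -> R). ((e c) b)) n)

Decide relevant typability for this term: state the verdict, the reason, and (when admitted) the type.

yes — none of n, b, c, e goes unused; term : R -> R
use counts: n ×1; b ×1; c ×1; e [bound] ×1
use order (left to right): e, c, b, n
typing: ✓ — R -> R
per-discipline verdicts: ordered ✗, linear ✓, affine ✓, relevant ✓, unrestricted ✓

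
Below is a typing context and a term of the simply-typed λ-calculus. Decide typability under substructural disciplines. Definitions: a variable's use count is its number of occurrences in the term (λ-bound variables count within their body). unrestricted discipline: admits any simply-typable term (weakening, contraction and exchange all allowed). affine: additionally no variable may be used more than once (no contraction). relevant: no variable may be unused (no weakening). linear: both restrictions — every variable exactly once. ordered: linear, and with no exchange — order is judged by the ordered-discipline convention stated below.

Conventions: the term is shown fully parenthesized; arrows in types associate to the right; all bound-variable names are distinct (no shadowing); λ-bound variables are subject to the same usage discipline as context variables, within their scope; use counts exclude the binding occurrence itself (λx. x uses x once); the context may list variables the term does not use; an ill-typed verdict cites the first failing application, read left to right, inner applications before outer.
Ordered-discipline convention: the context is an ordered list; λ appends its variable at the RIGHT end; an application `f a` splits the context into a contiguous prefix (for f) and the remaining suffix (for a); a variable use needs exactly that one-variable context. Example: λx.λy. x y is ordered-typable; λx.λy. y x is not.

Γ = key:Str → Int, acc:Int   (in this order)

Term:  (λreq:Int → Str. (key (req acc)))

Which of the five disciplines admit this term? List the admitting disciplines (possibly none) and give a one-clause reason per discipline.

accepted by: linear, affine, relevant, unrestricted
counts: key ×1, acc ×1, req (λ-bound) ×1
order of uses: key, req, acc
typing: well-typed at (Int → Str) → Int
ordered: ✗ — needs exchange: uses follow key, req, acc
linear: ✓ — key, acc, req: one use apiece
affine: ✓ — no duplicate uses among key, acc, req
relevant: ✓ — none of key, acc, req goes unused
unrestricted: ✓ — simply typable at (Int → Str) → Int; W, C, E all held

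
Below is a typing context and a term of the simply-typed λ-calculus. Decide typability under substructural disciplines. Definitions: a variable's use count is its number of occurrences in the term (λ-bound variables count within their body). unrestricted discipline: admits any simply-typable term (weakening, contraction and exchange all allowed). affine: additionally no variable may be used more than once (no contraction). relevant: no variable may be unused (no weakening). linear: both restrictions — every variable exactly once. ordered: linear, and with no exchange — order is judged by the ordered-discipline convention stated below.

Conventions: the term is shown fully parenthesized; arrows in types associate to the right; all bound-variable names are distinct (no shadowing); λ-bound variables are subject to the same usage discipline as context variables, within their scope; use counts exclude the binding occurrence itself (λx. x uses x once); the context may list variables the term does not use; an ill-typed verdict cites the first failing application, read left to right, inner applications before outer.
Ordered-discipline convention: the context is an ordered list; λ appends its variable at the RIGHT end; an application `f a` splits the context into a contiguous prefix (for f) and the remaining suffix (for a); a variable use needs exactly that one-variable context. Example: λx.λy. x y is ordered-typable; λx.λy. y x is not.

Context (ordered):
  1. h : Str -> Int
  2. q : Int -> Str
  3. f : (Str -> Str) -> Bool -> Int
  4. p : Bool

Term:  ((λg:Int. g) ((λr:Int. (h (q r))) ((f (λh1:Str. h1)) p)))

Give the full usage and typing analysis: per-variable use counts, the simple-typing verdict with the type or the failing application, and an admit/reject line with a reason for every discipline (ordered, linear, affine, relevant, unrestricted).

counts: h: 1, q: 1, f: 1, p: 1, g (bound): 1, r (bound): 1, h1 (bound): 1
use order (left to right): g, h, q, r, f, h1, p
typing: well-typed — term : Int
ordered ✓ (single-use (h, q, f, p, g, r, h1), ordered derivation ok)
linear ✓ (h, q, f, p, g, r, h1: one use apiece)
affine ✓ (no duplicate uses among h, q, f, p, g, r, h1)
relevant ✓ (at least one use each (h, q, f, p, g, r, h1))
unrestricted ✓ (typability at Int is all that's needed)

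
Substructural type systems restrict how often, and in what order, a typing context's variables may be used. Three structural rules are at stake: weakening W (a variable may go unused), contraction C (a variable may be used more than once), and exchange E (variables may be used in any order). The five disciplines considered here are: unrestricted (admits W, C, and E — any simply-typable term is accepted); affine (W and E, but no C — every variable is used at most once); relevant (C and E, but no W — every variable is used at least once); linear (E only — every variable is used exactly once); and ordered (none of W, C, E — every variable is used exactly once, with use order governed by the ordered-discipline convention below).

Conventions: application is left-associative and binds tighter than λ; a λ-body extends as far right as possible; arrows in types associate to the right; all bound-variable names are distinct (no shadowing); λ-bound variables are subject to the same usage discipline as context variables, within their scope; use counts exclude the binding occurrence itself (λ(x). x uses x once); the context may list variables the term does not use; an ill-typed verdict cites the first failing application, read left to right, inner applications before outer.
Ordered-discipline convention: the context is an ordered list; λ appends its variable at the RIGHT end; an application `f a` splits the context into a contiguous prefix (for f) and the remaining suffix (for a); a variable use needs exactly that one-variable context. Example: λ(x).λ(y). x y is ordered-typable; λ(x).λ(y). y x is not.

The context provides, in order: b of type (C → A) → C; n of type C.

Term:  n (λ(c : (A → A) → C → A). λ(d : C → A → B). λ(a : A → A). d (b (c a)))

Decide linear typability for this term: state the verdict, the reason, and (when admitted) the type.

no — the type mismatch rejects it
variable uses: b: 1×, n: 1×, c (λ-bound): 1×, d (λ-bound): 1×, a (λ-bound): 1×
use order (left to right): n, d, b, c, a
typing: ill-typed: non-arrow in function slot: C
per-discipline verdicts: ordered ✗; linear ✗; affine ✗; relevant ✗; unrestricted ✗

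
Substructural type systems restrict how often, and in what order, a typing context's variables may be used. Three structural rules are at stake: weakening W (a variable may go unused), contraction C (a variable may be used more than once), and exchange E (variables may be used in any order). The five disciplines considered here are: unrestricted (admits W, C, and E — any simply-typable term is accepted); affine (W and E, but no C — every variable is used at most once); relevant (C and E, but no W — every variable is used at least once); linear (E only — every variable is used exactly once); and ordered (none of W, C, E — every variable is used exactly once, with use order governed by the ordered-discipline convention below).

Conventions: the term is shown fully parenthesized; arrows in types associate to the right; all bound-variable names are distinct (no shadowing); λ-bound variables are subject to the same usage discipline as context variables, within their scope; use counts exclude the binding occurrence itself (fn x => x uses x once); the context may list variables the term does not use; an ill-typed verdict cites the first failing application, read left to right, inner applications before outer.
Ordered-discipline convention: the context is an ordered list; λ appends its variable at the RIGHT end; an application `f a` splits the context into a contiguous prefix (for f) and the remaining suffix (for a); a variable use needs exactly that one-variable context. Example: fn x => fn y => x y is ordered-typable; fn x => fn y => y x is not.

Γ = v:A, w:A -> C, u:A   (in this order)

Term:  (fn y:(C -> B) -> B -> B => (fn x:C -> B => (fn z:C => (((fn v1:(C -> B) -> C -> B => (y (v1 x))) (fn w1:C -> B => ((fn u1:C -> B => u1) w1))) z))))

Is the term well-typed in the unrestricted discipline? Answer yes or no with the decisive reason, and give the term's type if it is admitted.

no — the type mismatch rejects it
variable uses: v: 0; w: 0; u: 0; y (bound): 1; x (bound): 1; z (bound): 1; v1 (bound): 1; w1 (bound): 1; u1 (bound): 1
left-to-right use order: y, v1, x, u1, w1, z
typing: ill-typed: an application expects B but receives C
across the five disciplines: ordered ✗ | linear ✗ | affine ✗ | relevant ✗ | unrestricted ✗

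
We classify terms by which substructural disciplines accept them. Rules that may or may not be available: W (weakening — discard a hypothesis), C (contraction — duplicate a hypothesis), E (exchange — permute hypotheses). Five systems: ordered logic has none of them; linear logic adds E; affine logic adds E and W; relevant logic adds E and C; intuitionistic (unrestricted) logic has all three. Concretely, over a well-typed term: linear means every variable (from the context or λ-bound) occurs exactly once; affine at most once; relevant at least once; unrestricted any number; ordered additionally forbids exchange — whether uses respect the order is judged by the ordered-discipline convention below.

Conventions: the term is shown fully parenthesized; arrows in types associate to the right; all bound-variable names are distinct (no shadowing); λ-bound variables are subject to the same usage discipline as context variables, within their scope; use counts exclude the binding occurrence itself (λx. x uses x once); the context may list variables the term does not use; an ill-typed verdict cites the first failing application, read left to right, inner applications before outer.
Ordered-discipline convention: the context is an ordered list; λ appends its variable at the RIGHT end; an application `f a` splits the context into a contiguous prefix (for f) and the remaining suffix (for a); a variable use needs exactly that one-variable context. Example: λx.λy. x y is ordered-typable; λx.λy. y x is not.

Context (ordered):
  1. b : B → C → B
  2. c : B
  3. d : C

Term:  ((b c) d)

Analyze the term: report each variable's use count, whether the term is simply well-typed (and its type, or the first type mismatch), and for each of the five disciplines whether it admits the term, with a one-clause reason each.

counts: b=1, c=1, d=1
use order (left to right): b, c, d
typing: well-typed at B
ordered: ✓ — b, c, d: once each, no exchange needed
linear: ✓ — single use per variable (b, c, d)
affine: ✓ — at most one use each (b, c, d)
relevant: ✓ — every one of b, c, d appears
unrestricted: ✓ — typability at B is all that's needed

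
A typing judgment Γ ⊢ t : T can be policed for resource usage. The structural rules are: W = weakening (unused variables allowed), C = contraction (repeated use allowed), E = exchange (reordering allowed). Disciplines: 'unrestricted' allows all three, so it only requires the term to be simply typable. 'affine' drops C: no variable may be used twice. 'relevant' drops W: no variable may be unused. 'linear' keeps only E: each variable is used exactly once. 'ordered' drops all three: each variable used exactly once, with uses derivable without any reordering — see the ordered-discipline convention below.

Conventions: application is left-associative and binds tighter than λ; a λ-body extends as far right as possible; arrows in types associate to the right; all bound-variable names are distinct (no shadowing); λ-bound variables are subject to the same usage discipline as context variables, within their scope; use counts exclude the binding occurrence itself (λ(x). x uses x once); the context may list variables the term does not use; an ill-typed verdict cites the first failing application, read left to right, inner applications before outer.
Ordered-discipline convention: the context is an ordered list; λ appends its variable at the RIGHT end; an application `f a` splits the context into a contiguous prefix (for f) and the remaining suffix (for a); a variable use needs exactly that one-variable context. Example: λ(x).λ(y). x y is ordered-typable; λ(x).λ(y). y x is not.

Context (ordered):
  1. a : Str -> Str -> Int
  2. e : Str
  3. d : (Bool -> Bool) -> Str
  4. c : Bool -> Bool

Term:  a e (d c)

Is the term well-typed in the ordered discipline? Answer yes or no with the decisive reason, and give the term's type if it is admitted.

yes — a, e, d, c once each; derivable with no W/C/E; term : Int
use counts: a: 1; e: 1; d: 1; c: 1
left-to-right use order: a, e, d, c
typing: the term checks, with type Int
across the five disciplines: ordered ✓; linear ✓; affine ✓; relevant ✓; unrestricted ✓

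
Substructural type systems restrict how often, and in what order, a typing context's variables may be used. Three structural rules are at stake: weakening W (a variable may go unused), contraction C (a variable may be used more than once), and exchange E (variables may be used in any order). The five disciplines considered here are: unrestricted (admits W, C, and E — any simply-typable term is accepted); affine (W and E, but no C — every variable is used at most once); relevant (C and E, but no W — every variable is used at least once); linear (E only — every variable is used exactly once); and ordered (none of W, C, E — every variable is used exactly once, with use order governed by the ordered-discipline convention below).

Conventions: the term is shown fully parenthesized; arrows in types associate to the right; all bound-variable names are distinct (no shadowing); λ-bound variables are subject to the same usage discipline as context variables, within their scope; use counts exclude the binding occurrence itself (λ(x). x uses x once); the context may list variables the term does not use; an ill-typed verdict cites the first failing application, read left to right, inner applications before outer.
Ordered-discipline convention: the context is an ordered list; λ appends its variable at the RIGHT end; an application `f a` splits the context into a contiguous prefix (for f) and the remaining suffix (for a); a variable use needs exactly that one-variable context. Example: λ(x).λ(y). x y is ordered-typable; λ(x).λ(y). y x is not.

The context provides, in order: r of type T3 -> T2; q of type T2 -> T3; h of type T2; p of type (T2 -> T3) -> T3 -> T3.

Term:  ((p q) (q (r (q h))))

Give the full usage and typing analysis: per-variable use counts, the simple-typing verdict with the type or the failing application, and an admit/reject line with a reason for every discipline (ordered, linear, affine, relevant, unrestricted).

variable uses: r ×1; q ×3; h ×1; p ×1
left-to-right use order: p, q, q, r, q, h
typing: ✓ — T3
ordered ✗ (repeated use of q ×3)
linear ✗ (repeated use of q ×3)
affine ✗ (repeated use of q ×3)
relevant ✓ (r, q, h, p: all used, weakening unneeded)
unrestricted ✓ (simply typable at T3; W, C, E all held)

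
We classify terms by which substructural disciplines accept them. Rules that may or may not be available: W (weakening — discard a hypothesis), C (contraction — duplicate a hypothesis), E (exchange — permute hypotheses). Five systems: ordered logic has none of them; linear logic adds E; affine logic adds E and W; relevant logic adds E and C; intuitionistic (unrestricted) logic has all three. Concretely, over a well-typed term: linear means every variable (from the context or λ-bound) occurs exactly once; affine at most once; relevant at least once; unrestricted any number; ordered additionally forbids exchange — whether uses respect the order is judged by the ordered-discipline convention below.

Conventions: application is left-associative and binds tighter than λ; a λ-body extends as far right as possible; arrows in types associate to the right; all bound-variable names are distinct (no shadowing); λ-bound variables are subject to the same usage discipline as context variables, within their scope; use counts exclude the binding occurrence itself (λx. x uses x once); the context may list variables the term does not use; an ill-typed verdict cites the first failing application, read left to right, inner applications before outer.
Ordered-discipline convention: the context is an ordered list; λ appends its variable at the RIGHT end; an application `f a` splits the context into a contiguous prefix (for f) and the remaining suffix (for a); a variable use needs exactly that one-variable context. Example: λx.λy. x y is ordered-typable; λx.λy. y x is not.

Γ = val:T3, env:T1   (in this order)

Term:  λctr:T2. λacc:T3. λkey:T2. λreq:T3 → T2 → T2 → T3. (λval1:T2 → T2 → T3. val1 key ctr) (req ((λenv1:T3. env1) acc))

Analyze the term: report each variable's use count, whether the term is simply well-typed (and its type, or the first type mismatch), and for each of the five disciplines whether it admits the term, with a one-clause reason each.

variable uses: val: 0, env: 0, ctr (bound): 1, acc (bound): 1, key (bound): 1, req (bound): 1, val1 (bound): 1, env1 (bound): 1
order of uses: val1, key, ctr, req, env1, acc
typing: the term checks, with type T2 → T3 → T2 → (T3 → T2 → T2 → T3) → T3
ordered: ✗, val, env left unused
linear: ✗, val, env left unused
affine: ✓, at most one use each (val, env, ctr, acc, key, req, val1, env1)
relevant: ✗, val, env left unused
unrestricted: ✓, type-checks (T2 → T3 → T2 → (T3 → T2 → T2 → T3) → T3) and nothing is barred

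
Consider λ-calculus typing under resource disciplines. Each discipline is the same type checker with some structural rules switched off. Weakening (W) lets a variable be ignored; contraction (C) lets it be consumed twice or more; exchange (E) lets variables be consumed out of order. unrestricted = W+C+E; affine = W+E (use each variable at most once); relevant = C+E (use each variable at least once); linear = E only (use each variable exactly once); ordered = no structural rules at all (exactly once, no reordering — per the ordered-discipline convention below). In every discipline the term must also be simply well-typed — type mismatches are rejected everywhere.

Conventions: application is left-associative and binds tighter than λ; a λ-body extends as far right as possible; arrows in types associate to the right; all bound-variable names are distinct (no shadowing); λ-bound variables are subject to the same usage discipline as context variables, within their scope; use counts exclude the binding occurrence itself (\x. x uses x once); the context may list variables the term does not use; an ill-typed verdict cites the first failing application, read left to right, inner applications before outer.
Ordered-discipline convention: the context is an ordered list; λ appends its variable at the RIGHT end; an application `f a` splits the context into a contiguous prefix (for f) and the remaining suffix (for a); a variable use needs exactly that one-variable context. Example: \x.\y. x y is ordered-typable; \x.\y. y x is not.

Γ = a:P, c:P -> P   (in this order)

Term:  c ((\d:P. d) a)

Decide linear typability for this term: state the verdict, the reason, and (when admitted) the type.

yes — single use per variable (a, c, d); term : P
variable uses: a: 1; c: 1; d [bound]: 1
left-to-right use order: c, d, a
typing: well-typed — term : P
across the five disciplines: ordered ✗ | linear ✓ | affine ✓ | relevant ✓ | unrestricted ✓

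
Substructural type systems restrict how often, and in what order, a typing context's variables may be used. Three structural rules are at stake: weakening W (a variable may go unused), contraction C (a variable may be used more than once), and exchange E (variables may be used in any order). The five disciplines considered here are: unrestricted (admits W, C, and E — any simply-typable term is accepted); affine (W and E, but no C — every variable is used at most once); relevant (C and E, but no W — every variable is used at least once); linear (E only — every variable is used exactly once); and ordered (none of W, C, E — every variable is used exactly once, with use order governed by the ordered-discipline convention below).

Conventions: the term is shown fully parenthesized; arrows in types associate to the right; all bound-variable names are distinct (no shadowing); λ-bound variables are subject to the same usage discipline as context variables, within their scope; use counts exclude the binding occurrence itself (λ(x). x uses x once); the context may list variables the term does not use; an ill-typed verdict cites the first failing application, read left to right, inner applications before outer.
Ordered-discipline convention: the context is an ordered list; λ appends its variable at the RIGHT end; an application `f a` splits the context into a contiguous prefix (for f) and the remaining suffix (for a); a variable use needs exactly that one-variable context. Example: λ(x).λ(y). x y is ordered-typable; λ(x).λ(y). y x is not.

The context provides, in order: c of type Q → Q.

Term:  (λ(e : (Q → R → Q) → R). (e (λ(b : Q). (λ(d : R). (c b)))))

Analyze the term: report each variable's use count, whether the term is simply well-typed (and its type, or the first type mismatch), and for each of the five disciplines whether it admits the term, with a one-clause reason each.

variable uses: c: 1; e (bound): 1; b (bound): 1; d (bound): 0
order of uses: e, c, b
typing: well-typed at ((Q → R → Q) → R) → R
ordered: ✗, d never used (weakening)
linear: ✗, d never used (weakening)
affine: ✓, no duplicate uses among c, e, b, d
relevant: ✗, d never used (weakening)
unrestricted: ✓, well-typed at ((Q → R → Q) → R) → R; no restrictions here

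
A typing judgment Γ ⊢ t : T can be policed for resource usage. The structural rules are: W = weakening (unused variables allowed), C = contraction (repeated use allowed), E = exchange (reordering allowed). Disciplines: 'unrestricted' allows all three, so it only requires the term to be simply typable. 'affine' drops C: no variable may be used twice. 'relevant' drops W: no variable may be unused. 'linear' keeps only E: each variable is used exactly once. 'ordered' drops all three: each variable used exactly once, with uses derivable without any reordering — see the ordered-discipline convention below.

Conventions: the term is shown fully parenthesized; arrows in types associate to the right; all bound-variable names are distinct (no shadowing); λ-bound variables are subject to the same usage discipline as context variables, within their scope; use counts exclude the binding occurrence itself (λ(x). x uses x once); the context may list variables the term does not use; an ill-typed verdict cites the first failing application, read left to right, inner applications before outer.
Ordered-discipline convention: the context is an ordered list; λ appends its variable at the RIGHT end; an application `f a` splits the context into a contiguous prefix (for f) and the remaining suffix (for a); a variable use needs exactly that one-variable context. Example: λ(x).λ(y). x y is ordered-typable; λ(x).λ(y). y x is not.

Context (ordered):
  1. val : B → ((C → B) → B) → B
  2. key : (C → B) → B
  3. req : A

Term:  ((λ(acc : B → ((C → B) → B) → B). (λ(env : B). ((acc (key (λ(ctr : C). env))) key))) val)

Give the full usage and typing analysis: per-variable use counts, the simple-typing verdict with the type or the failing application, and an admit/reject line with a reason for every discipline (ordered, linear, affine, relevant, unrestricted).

use counts: val: 1, key: 2, req: 0, acc (bound): 1, env (bound): 1, ctr (bound): 0
left-to-right use order: acc, key, env, key, val
typing: well-typed at B → B
ordered: ✗, key ×2 used more than once (contraction); req, ctr never used (weakening)
linear: ✗, key ×2 used more than once (contraction); req, ctr never used (weakening)
affine: ✗, key ×2 used more than once (contraction)
relevant: ✗, req, ctr never used (weakening)
unrestricted: ✓, well-typed at B → B; no restrictions here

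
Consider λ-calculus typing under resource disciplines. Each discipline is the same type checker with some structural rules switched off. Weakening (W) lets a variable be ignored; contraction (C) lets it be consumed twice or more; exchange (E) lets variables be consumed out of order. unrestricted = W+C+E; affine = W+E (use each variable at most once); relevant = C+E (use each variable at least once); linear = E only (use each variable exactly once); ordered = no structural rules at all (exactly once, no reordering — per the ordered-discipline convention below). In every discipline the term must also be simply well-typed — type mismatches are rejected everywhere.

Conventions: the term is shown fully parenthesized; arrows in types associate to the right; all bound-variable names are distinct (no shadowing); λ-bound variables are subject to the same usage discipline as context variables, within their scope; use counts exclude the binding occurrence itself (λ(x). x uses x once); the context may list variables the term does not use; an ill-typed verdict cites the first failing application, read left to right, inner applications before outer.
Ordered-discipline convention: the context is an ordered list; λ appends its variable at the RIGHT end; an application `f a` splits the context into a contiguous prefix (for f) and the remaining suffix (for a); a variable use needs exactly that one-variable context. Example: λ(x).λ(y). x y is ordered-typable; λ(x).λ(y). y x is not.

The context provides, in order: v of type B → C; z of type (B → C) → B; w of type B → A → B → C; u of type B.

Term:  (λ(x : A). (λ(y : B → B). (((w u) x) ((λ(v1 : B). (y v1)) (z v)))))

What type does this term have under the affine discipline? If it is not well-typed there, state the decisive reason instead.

term : A → (B → B) → C
usage: v: 1×, z: 1×, w: 1×, u: 1×, x (λ-bound): 1×, y (λ-bound): 1×, v1 (λ-bound): 1×
left-to-right use order: w, u, x, y, v1, z, v
typing: well-typed at A → (B → B) → C
per-discipline verdicts: ordered ✗; linear ✓; affine ✓; relevant ✓; unrestricted ✓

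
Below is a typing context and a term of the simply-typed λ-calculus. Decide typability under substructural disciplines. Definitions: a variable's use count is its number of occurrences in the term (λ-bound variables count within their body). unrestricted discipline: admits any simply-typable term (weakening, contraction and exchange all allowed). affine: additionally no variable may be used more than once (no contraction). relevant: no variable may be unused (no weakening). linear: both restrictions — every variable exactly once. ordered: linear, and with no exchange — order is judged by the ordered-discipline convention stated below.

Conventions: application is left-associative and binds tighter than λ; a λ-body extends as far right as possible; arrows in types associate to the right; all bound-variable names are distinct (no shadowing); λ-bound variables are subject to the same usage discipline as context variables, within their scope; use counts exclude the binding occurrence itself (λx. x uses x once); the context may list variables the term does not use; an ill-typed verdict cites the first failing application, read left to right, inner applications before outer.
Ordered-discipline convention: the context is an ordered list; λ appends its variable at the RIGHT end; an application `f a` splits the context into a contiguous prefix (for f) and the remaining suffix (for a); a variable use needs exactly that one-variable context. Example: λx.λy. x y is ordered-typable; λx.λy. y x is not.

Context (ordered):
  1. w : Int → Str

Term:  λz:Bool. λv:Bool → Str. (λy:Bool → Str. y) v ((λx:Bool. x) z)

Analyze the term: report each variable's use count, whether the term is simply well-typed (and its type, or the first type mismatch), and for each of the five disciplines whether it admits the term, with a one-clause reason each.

use counts: w ×0; z (λ-bound) ×1; v (λ-bound) ×1; y (λ-bound) ×1; x (λ-bound) ×1
order of uses: y, v, x, z
typing: well-typed at Bool → (Bool → Str) → Str
ordered: ✗, needs weakening: w unused
linear: ✗, needs weakening: w unused
affine: ✓, at most one use each (w, z, v, y, x)
relevant: ✗, needs weakening: w unused
unrestricted: ✓, simply typable at Bool → (Bool → Str) → Str; W, C, E all held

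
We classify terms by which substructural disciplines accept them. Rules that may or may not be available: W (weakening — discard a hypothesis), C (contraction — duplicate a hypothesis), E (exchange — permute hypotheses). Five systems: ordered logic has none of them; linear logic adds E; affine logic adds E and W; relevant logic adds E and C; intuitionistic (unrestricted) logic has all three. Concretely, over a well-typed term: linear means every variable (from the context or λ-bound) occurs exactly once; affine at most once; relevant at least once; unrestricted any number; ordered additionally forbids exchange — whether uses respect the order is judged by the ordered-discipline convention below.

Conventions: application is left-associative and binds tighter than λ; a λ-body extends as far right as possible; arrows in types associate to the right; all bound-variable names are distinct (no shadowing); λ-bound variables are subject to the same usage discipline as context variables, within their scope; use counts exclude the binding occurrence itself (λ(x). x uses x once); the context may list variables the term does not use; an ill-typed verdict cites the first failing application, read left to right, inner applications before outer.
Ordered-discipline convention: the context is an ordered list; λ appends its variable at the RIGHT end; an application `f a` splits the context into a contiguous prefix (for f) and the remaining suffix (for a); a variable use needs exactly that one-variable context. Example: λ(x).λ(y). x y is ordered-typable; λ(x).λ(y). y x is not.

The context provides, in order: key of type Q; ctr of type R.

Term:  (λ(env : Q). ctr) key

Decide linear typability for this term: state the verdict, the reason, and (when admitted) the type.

no — env never used (weakening)
variable uses: key=1; ctr=1; env (bound)=0
left-to-right use order: ctr, key
typing: well-typed at R
summary: ordered ✗, linear ✗, affine ✓, relevant ✗, unrestricted ✓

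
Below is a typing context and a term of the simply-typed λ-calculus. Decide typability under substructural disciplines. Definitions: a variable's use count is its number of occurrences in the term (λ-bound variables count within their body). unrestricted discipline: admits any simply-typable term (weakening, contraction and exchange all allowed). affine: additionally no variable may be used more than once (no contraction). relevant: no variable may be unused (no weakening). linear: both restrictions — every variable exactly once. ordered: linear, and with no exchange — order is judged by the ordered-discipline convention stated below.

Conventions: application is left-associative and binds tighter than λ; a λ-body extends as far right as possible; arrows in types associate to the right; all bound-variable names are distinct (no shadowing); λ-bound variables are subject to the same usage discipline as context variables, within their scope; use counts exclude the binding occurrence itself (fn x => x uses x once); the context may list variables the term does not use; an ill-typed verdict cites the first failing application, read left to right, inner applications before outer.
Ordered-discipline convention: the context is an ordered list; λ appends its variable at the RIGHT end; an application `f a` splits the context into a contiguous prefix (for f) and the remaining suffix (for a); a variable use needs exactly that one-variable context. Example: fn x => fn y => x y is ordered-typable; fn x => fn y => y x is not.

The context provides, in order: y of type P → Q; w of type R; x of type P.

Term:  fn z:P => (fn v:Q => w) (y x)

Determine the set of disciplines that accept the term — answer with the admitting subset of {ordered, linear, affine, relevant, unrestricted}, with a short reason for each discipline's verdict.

accepted by: affine, unrestricted
use counts: y: 1; w: 1; x: 1; z (λ-bound): 0; v (λ-bound): 0
uses in reading order: w, y, x
typing: ✓ — P → R
ordered: ✗, z, v never used (weakening)
linear: ✗, z, v never used (weakening)
affine: ✓, no duplicate uses among y, w, x, z, v
relevant: ✗, z, v never used (weakening)
unrestricted: ✓, simply typable at P → R; W, C, E all held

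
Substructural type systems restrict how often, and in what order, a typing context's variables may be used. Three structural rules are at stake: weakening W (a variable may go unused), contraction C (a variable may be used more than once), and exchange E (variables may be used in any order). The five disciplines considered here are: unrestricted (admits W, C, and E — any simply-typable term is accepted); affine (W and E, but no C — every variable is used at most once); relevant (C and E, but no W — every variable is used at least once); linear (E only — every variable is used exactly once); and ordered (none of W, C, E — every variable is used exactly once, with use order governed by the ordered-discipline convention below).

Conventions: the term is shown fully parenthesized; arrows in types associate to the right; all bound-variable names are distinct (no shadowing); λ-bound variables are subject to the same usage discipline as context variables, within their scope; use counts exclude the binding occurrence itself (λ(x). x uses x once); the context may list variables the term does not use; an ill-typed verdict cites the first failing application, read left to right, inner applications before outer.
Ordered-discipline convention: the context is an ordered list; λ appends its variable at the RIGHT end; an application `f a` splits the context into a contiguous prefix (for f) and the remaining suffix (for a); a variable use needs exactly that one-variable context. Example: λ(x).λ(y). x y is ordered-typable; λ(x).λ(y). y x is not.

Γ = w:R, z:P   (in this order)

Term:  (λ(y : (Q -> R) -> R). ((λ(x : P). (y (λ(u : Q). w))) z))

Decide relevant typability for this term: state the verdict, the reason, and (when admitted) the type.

no — unused: x, u — weakening required
counts: w: 1; z: 1; y [bound]: 1; x [bound]: 0; u [bound]: 0
use order (left to right): y, w, z
typing: ✓ — ((Q -> R) -> R) -> R
across the five disciplines: ordered ✗; linear ✗; affine ✓; relevant ✗; unrestricted ✓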